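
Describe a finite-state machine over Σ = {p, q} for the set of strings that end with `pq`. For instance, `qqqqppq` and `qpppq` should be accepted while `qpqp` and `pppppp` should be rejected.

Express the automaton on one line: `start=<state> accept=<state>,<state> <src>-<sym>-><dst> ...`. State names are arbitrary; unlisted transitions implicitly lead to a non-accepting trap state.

Let each state record the length of the longest suffix of the input read so far that is also a prefix of `pq`. s1 means the last symbol is `p`; s2 means the last 2 symbols are `pq`. Accept only at s2, where the string currently ends in `pq`.
3 states suffice.
        p   q  
>  s0   s1  s0 
   s1   s1  s2 
 * s2   s1  s0 
(> = start, * = accepting)

start=s0 accept=s2 s0-p->s1 s0-q->s0 s1-p->s1 s1-q->s2 s2-p->s1 s2-q->s0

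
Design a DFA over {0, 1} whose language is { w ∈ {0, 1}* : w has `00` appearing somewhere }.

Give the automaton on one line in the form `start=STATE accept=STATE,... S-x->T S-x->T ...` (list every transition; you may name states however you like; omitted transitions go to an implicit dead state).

start=A accept=C A-0->B A-1->A B-0->C B-1->A C-0->C C-1->C

States A..B record the length of the longest prefix of `00` that matches the current input suffix. Reaching C means `00` has been seen, and we stay there forever. Accept from C.
With 3 states:
       0  1 
>  A   B  A 
   B   C  A 
 * C   C  C 
(> = start, * = accepting)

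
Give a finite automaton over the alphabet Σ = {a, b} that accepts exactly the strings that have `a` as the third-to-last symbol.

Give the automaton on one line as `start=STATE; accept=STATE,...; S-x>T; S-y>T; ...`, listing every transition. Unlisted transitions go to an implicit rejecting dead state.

start=q0; accept=q7,q8,q9,q10; q0-a>q1; q0-b>q2; q1-a>q3; q1-b>q4; q2-a>q5; q2-b>q6; q3-a>q7; q3-b>q8; q4-a>q9; q4-b>q10; q5-a>q11; q5-b>q12; q6-a>q13; q6-b>q14; q7-a>q7; q7-b>q8; q8-a>q9; q8-b>q10; q9-a>q11; q9-b>q12; q10-a>q13; q10-b>q14; q11-a>q7; q11-b>q8; q12-a>q9; q12-b>q10; q13-a>q11; q13-b>q12; q14-a>q13; q14-b>q14

A DFA must remember the last 3 symbols (since which symbol is third-to-last isn't known until the input ends). Use one state per possible window of the last ≤3 symbols; accept from those whose window starts with `a`.
          a    b  
>  q0     q1   q2 
   q1     q3   q4 
   q2     q5   q6 
   q3     q7   q8 
   q4     q9  q10 
   q5    q11  q12 
   q6    q13  q14 
 * q7     q7   q8 
 * q8     q9  q10 
 * q9    q11  q12 
 * q10   q13  q14 
   q11    q7   q8 
   q12    q9  q10 
   q13   q11  q12 
   q14   q13  q14 
(> = start, * = accepting)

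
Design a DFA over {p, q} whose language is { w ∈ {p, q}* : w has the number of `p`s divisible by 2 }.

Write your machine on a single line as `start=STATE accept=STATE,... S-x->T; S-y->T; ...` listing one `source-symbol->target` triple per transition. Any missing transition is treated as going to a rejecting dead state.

The only thing that matters is how many `p`s have appeared, reduced mod 2. Use one state per residue: A for 0, …, B for 1. Reading `p` moves to the next residue; anything else stays put. A is accepting.
2 states suffice.
       p  q 
>* A   B  A 
   B   A  B 
(> = start, * = accepting)

start=A; accept=A; A-p->B; A-q->A; B-p->A; B-q->B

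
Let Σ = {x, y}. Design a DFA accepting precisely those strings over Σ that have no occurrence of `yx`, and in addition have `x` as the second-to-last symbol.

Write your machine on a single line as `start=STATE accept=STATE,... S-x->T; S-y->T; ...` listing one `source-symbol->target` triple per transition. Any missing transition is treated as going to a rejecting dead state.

start=s0; accept=s3,s4; s0-x->s1; s0-y->s2; s1-x->s3; s1-y->s4; s2-x->s5; s2-y->s6; s3-x->s3; s3-y->s4; s4-x->s5; s4-y->s6; s5-x->s7; s5-y->s8; s6-x->s5; s6-y->s6; s7-x->s7; s7-y->s8; s8-x->s5; s8-y->s9; s9-x->s5; s9-y->s9

Build one automaton per condition and run them in lockstep. One (3 states) tracks partial matches of the forbidden pattern `yx`; the other (7 states) tracks the last 2 symbols read. Each combined state is a pair, one component from each; accept when both components accept.
10 states suffice.
        x   y  
>  s0   s1  s2 
   s1   s3  s4 
   s2   s5  s6 
 * s3   s3  s4 
 * s4   s5  s6 
   s5   s7  s8 
   s6   s5  s6 
   s7   s7  s8 
   s8   s5  s9 
   s9   s5  s9 
(> = start, * = accepting)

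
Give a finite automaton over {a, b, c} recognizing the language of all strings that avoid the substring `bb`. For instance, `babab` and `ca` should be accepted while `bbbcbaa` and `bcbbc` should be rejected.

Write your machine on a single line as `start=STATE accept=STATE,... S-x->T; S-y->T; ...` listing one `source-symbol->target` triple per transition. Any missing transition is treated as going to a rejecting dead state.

start=s0; accept=s0,s1; s0-a->s0; s0-b->s1; s0-c->s0; s1-a->s0; s1-b->s2; s1-c->s0; s2-a->s2; s2-b->s2; s2-c->s2

This is the complement of 'contains `bb`'. Use the same substring-matching states — s0 through s2 holding how much of `bb` has just been matched — but flip the accepting set: everything except the trap s2 accepts.
3 states suffice.
        a   b   c  
>* s0   s0  s1  s0 
 * s1   s0  s2  s0 
   s2   s2  s2  s2 
(> = start, * = accepting)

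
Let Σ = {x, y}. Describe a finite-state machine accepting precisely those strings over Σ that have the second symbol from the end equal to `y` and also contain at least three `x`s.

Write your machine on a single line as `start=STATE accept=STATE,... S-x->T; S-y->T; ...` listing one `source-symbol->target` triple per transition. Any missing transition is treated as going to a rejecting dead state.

Run two small machines in parallel and take their product. The first has 7 states tracking the last 2 symbols read; the second has 5 states tracking the count of `x`s, saturating at 4. A product state is a pair (one from each), accepting exactly when both do.
19 states suffice.
          x    y  
>  q0     q1   q2 
   q1     q3   q4 
   q2     q5   q6 
   q3     q7   q8 
   q4     q9  q10 
   q5     q3   q4 
   q6     q5   q6 
   q7    q11  q12 
   q8    q13  q14 
   q9     q7   q8 
   q10    q9  q10 
   q11   q11  q15 
   q12   q16  q17 
 * q13   q11  q12 
   q14   q13  q14 
   q15   q16  q18 
 * q16   q11  q15 
 * q17   q16  q17 
 * q18   q16  q18 
(> = start, * = accepting)

start=q0; accept=q13,q16,q17,q18; q0-x->q1; q0-y->q2; q1-x->q3; q1-y->q4; q2-x->q5; q2-y->q6; q3-x->q7; q3-y->q8; q4-x->q9; q4-y->q10; q5-x->q3; q5-y->q4; q6-x->q5; q6-y->q6; q7-x->q11; q7-y->q12; q8-x->q13; q8-y->q14; q9-x->q7; q9-y->q8; q10-x->q9; q10-y->q10; q11-x->q11; q11-y->q15; q12-x->q16; q12-y->q17; q13-x->q11; q13-y->q12; q14-x->q13; q14-y->q14; q15-x->q16; q15-y->q18; q16-x->q11; q16-y->q15; q17-x->q16; q17-y->q17; q18-x->q16; q18-y->q18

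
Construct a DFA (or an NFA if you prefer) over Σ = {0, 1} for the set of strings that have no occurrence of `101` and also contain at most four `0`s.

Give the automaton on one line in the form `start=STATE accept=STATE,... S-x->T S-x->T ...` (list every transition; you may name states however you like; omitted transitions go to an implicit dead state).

Build one automaton per condition and run them in lockstep. One (4 states) tracks partial matches of the forbidden pattern `101`; the other (6 states) tracks the count of `0`s, saturating at 5. Each combined state is a pair, one component from each; accept when both components accept. After merging equivalent states the machine shrinks.
14 states suffice.
          0    1  
>* q0     q1   q2 
 * q1     q3   q4 
 * q2     q5   q2 
 * q3     q6   q7 
 * q4     q8   q4 
 * q5     q3   q9 
 * q6    q10  q11 
 * q7    q12   q7 
 * q8     q6   q9 
   q9     q9   q9 
 * q10    q9  q10 
 * q11   q13  q11 
 * q12   q10   q9 
 * q13    q9   q9 
(> = start, * = accepting)

start=q0 accept=q0,q1,q2,q3,q4,q5,q6,q7,q8,q10,q11,q12,q13 q0-0->q1 q0-1->q2 q1-0->q3 q1-1->q4 q2-0->q5 q2-1->q2 q3-0->q6 q3-1->q7 q4-0->q8 q4-1->q4 q5-0->q3 q5-1->q9 q6-0->q10 q6-1->q11 q7-0->q12 q7-1->q7 q8-0->q6 q8-1->q9 q9-0->q9 q9-1->q9 q10-0->q9 q10-1->q10 q11-0->q13 q11-1->q11 q12-0->q10 q12-1->q9 q13-0->q9 q13-1->q9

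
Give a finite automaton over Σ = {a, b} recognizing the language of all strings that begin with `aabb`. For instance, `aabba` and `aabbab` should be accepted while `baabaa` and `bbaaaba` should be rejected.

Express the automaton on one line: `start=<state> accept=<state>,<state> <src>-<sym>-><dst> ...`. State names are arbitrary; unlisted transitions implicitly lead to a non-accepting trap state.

start=q0 accept=q4 q0-a->q1 q0-b->q5 q1-a->q2 q1-b->q5 q2-a->q5 q2-b->q3 q3-a->q5 q3-b->q4 q4-a->q4 q4-b->q4 q5-a->q5 q5-b->q5

Check the first 4 symbols one by one: q0 through q3 record how many have matched `aabb` so far; any wrong symbol goes to the dead state q5. After all 4 match we enter the accepting sink q4.
6 states suffice.
        a   b  
>  q0   q1  q5 
   q1   q2  q5 
   q2   q5  q3 
   q3   q5  q4 
 * q4   q4  q4 
   q5   q5  q5 
(> = start, * = accepting)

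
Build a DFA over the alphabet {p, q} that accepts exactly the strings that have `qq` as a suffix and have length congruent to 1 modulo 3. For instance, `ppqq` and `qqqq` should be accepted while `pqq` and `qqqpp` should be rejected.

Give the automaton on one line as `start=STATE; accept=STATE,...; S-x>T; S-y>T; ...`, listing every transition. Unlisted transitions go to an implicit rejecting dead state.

start=S0; accept=S4; S0-p>S1; S0-q>S1; S1-p>S2; S1-q>S2; S2-p>S0; S2-q>S3; S3-p>S1; S3-q>S4; S4-p>S2; S4-q>S2

Run two small machines in parallel and take their product. The first has 3 states tracking how much of the suffix `qq` has currently been matched; the second has 3 states tracking the input length modulo 3. A product state is a pair (one from each), accepting exactly when both do. Minimizing collapses redundant product states.
With 5 states:
        p   q  
>  S0   S1  S1 
   S1   S2  S2 
   S2   S0  S3 
   S3   S1  S4 
 * S4   S2  S2 
(> = start, * = accepting)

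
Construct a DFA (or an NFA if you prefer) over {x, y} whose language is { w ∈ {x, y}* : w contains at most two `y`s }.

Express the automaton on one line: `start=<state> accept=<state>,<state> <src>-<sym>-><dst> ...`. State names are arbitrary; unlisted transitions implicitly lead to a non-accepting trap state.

Count `y`s, saturating at 3: states q0 through q2 mean 0 through 2 `y`s seen; q3 means more than 2. Each `y` increments (capped at q3); other symbols loop. Accept from {q0, q1, q2}.
4 states suffice.
        x   y  
>* q0   q0  q1 
 * q1   q1  q2 
 * q2   q2  q3 
   q3   q3  q3 
(> = start, * = accepting)

start=q0 accept=q0,q1,q2 q0-x->q0 q0-y->q1 q1-x->q1 q1-y->q2 q2-x->q2 q2-y->q3 q3-x->q3 q3-y->q3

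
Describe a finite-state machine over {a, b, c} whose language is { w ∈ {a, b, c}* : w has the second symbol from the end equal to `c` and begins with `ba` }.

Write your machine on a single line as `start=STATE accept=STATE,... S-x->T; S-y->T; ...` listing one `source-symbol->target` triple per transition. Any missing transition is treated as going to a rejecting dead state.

start=q0; accept=q5,q6; q0-a->q1; q0-b->q2; q0-c->q1; q1-a->q1; q1-b->q1; q1-c->q1; q2-a->q3; q2-b->q1; q2-c->q1; q3-a->q3; q3-b->q3; q3-c->q4; q4-a->q5; q4-b->q5; q4-c->q6; q5-a->q3; q5-b->q3; q5-c->q4; q6-a->q5; q6-b->q5; q6-c->q6

Build one automaton per condition and run them in lockstep. One (13 states) tracks the last 2 symbols read; the other (4 states) tracks whether the input so far still matches the prefix `ba`. Each combined state is a pair, one component from each; accept when both components accept. After merging equivalent states the machine shrinks.
        a   b   c  
>  q0   q1  q2  q1 
   q1   q1  q1  q1 
   q2   q3  q1  q1 
   q3   q3  q3  q4 
   q4   q5  q5  q6 
 * q5   q3  q3  q4 
 * q6   q5  q5  q6 
(> = start, * = accepting)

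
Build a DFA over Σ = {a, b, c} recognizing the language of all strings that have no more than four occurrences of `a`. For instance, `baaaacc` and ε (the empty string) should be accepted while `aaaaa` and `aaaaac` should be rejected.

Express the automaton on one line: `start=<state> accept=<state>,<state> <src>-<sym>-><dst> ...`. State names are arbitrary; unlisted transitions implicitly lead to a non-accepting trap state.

Count `a`s, saturating at 5: states S0 through S4 mean 0 through 4 `a`s seen; S5 means more than 4. Each `a` increments (capped at S5); other symbols loop. Accept from {S0, S1, S2, S3, S4}.
6 states suffice.
        a   b   c  
>* S0   S1  S0  S0 
 * S1   S2  S1  S1 
 * S2   S3  S2  S2 
 * S3   S4  S3  S3 
 * S4   S5  S4  S4 
   S5   S5  S5  S5 
(> = start, * = accepting)

start=S0 accept=S0,S1,S2,S3,S4 S0-a->S1 S0-b->S0 S0-c->S0 S1-a->S2 S1-b->S1 S1-c->S1 S2-a->S3 S2-b->S2 S2-c->S2 S3-a->S4 S3-b->S3 S3-c->S3 S4-a->S5 S4-b->S4 S4-c->S4 S5-a->S5 S5-b->S5 S5-c->S5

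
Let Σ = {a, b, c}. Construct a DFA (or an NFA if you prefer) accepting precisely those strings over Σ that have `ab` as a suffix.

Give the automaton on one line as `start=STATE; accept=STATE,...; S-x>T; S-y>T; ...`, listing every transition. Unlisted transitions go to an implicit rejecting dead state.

start=q0; accept=q2; q0-a>q1; q0-b>q0; q0-c>q0; q1-a>q1; q1-b>q2; q1-c>q0; q2-a>q1; q2-b>q0; q2-c>q0

Remember how much of `ab` the current input suffix matches. State q0 means no match yet; q1 means the last symbol is `a`; q2 means the last 2 symbols are `ab`. Only q2 accepts. On a mismatch, fall back to the longest proper suffix that is still a prefix of `ab`.
With 3 states:
        a   b   c  
>  q0   q1  q0  q0 
   q1   q1  q2  q0 
 * q2   q1  q0  q0 
(> = start, * = accepting)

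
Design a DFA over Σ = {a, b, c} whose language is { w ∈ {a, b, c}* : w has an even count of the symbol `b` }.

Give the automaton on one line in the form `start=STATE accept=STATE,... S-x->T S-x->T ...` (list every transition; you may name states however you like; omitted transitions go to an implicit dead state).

start=S0 accept=S0 S0-a->S0 S0-b->S1 S0-c->S0 S1-a->S1 S1-b->S0 S1-c->S1

Keep the running count of `b`s modulo 2: each `b` advances along the cycle S0 → S1 → S0 while other symbols loop. Accept at S0.
A 2-state machine:
        a   b   c  
>* S0   S0  S1  S0 
   S1   S1  S0  S1 
(> = start, * = accepting)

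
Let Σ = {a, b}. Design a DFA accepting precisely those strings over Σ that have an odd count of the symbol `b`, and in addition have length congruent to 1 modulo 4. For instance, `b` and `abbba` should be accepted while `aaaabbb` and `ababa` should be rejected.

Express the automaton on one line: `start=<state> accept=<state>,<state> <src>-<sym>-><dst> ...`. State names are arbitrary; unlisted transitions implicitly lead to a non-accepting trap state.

start=q0 accept=q2 q0-a->q1 q0-b->q2 q1-a->q3 q1-b->q4 q2-a->q4 q2-b->q3 q3-a->q5 q3-b->q6 q4-a->q6 q4-b->q5 q5-a->q0 q5-b->q7 q6-a->q7 q6-b->q0 q7-a->q2 q7-b->q1

Handle the two conditions separately and then intersect. One (2 states) tracks the count of `b`s modulo 2; the other (4 states) tracks the input length modulo 4. Each combined state is a pair, one component from each; accept when both components accept.
8 states suffice.
        a   b  
>  q0   q1  q2 
   q1   q3  q4 
 * q2   q4  q3 
   q3   q5  q6 
   q4   q6  q5 
   q5   q0  q7 
   q6   q7  q0 
   q7   q2  q1 
(> = start, * = accepting)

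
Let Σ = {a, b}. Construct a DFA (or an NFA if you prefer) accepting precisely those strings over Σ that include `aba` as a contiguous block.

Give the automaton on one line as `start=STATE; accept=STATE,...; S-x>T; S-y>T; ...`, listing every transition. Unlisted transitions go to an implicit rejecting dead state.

start=q0; accept=q3; q0-a>q1; q0-b>q0; q1-a>q1; q1-b>q2; q2-a>q3; q2-b>q0; q3-a>q3; q3-b>q3

States q0..q2 record the length of the longest prefix of `aba` that matches the current input suffix. Reaching q3 means `aba` has been seen, and we stay there forever. Accept from q3.
4 states suffice.
        a   b  
>  q0   q1  q0 
   q1   q1  q2 
   q2   q3  q0 
 * q3   q3  q3 
(> = start, * = accepting)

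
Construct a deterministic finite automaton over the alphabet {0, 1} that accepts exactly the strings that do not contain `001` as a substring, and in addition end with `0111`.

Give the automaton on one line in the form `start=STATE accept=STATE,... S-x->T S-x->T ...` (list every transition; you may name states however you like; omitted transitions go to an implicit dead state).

Run two small machines in parallel and take their product. The first has 4 states tracking partial matches of the forbidden pattern `001`; the second has 5 states tracking how much of the suffix `0111` has currently been matched. A product state is a pair (one from each), accepting exactly when both do.
          0    1  
>  q0     q1   q0 
   q1     q2   q3 
   q2     q2   q4 
   q3     q1   q5 
   q4     q6   q7 
   q5     q1   q8 
   q6     q6   q4 
   q7     q6   q9 
 * q8     q1   q0 
   q9     q6  q10 
   q10    q6  q10 
(> = start, * = accepting)

start=q0 accept=q8 q0-0->q1 q0-1->q0 q1-0->q2 q1-1->q3 q2-0->q2 q2-1->q4 q3-0->q1 q3-1->q5 q4-0->q6 q4-1->q7 q5-0->q1 q5-1->q8 q6-0->q6 q6-1->q4 q7-0->q6 q7-1->q9 q8-0->q1 q8-1->q0 q9-0->q6 q9-1->q10 q10-0->q6 q10-1->q10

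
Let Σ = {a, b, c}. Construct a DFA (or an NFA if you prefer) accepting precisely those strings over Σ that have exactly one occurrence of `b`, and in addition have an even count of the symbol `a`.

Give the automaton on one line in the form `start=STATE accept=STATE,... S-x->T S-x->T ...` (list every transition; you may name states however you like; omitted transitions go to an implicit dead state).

Run two small machines in parallel and take their product. The first has 3 states tracking the count of `b`s, saturating at 2; the second has 2 states tracking the count of `a`s modulo 2. A product state is a pair (one from each), accepting exactly when both do. Minimizing collapses redundant product states.
        a   b   c  
>  q0   q1  q2  q0 
   q1   q0  q3  q1 
 * q2   q3  q4  q2 
   q3   q2  q4  q3 
   q4   q4  q4  q4 
(> = start, * = accepting)

start=q0 accept=q2 q0-a->q1 q0-b->q2 q0-c->q0 q1-a->q0 q1-b->q3 q1-c->q1 q2-a->q3 q2-b->q4 q2-c->q2 q3-a->q2 q3-b->q4 q3-c->q3 q4-a->q4 q4-b->q4 q4-c->q4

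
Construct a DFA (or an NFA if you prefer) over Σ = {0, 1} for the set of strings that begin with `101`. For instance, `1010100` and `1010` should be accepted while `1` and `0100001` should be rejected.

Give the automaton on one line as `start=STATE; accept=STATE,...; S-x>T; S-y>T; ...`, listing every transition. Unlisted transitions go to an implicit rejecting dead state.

Walk along `101` while the input agrees: from s0 take `1` to s1, and so on. Any deviation drops to the rejecting sink s4. Once s3 is reached the prefix is confirmed and every continuation is accepted.
With 5 states:
        0   1  
>  s0   s4  s1 
   s1   s2  s4 
   s2   s4  s3 
 * s3   s3  s3 
   s4   s4  s4 
(> = start, * = accepting)

start=s0; accept=s3; s0-0>s4; s0-1>s1; s1-0>s2; s1-1>s4; s2-0>s4; s2-1>s3; s3-0>s3; s3-1>s3; s4-0>s4; s4-1>s4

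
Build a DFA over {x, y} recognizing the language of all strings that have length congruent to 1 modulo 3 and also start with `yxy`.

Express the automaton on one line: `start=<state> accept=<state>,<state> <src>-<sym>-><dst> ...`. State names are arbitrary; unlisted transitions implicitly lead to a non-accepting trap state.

start=S0 accept=S7 S0-x->S1 S0-y->S2 S1-x->S3 S1-y->S3 S2-x->S4 S2-y->S3 S3-x->S5 S3-y->S5 S4-x->S5 S4-y->S6 S5-x->S1 S5-y->S1 S6-x->S7 S6-y->S7 S7-x->S8 S7-y->S8 S8-x->S6 S8-y->S6

Build one automaton per condition and run them in lockstep. One (3 states) tracks the input length modulo 3; the other (5 states) tracks whether the input so far still matches the prefix `yxy`. Each combined state is a pair, one component from each; accept when both components accept.
A 9-state machine:
        x   y  
>  S0   S1  S2 
   S1   S3  S3 
   S2   S4  S3 
   S3   S5  S5 
   S4   S5  S6 
   S5   S1  S1 
   S6   S7  S7 
 * S7   S8  S8 
   S8   S6  S6 
(> = start, * = accepting)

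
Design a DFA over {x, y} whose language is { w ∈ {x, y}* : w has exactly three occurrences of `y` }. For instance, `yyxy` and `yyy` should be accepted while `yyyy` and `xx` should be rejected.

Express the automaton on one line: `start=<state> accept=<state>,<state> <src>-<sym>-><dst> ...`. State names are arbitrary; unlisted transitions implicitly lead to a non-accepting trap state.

start=s0 accept=s3 s0-x->s0 s0-y->s1 s1-x->s1 s1-y->s2 s2-x->s2 s2-y->s3 s3-x->s3 s3-y->s4 s4-x->s4 s4-y->s4

Count `y`s, saturating at 4: states s0 through s3 mean 0 through 3 `y`s seen; s4 means more than 3. Each `y` increments (capped at s4); other symbols loop. Accept from {s3}.
A 5-state machine:
        x   y  
>  s0   s0  s1 
   s1   s1  s2 
   s2   s2  s3 
 * s3   s3  s4 
   s4   s4  s4 
(> = start, * = accepting)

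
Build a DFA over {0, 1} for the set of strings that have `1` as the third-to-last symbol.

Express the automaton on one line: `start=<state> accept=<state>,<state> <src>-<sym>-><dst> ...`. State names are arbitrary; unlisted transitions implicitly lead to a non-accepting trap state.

start=S0 accept=S11,S12,S13,S14 S0-0->S1 S0-1->S2 S1-0->S3 S1-1->S4 S2-0->S5 S2-1->S6 S3-0->S7 S3-1->S8 S4-0->S9 S4-1->S10 S5-0->S11 S5-1->S12 S6-0->S13 S6-1->S14 S7-0->S7 S7-1->S8 S8-0->S9 S8-1->S10 S9-0->S11 S9-1->S12 S10-0->S13 S10-1->S14 S11-0->S7 S11-1->S8 S12-0->S9 S12-1->S10 S13-0->S11 S13-1->S12 S14-0->S13 S14-1->S14

A DFA must remember the last 3 symbols (since which symbol is third-to-last isn't known until the input ends). Use one state per possible window of the last ≤3 symbols; accept from those whose window starts with `1`.
With 15 states:
          0    1  
>  S0     S1   S2 
   S1     S3   S4 
   S2     S5   S6 
   S3     S7   S8 
   S4     S9  S10 
   S5    S11  S12 
   S6    S13  S14 
   S7     S7   S8 
   S8     S9  S10 
   S9    S11  S12 
   S10   S13  S14 
 * S11    S7   S8 
 * S12    S9  S10 
 * S13   S11  S12 
 * S14   S13  S14 
(> = start, * = accepting)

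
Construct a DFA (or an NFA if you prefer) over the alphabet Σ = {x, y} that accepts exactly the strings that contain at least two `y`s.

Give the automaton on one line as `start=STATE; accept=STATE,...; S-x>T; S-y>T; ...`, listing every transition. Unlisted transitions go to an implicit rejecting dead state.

start=A; accept=C,D; A-x>A; A-y>B; B-x>B; B-y>C; C-x>C; C-y>D; D-x>D; D-y>D

Count `y`s, saturating at 3: states A through C mean 0 through 2 `y`s seen; D means more than 2. Each `y` increments (capped at D); other symbols loop. Accept from {C, D}.
       x  y 
>  A   A  B 
   B   B  C 
 * C   C  D 
 * D   D  D 
(> = start, * = accepting)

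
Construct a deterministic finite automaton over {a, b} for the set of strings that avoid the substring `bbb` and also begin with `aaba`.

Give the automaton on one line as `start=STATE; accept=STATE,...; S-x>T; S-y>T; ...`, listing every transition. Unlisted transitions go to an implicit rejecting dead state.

Build one automaton per condition and run them in lockstep. The first has 4 states tracking partial matches of the forbidden pattern `bbb`; the second has 6 states tracking whether the input so far still matches the prefix `aaba`. A product state is a pair (one from each), accepting exactly when both do. Equivalent product states are then merged.
An 8-state machine:
        a   b  
>  S0   S1  S2 
   S1   S3  S2 
   S2   S2  S2 
   S3   S2  S4 
   S4   S5  S2 
 * S5   S5  S6 
 * S6   S5  S7 
 * S7   S5  S2 
(> = start, * = accepting)

start=S0; accept=S5,S6,S7; S0-a>S1; S0-b>S2; S1-a>S3; S1-b>S2; S2-a>S2; S2-b>S2; S3-a>S2; S3-b>S4; S4-a>S5; S4-b>S2; S5-a>S5; S5-b>S6; S6-a>S5; S6-b>S7; S7-a>S5; S7-b>S2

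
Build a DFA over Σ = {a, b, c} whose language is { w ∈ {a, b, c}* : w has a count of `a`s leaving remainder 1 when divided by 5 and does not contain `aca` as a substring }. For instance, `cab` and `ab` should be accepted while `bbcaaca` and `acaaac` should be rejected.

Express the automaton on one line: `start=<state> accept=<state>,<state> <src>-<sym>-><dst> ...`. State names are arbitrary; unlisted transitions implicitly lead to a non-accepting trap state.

Run two small machines in parallel and take their product. The first has 5 states tracking the count of `a`s modulo 5; the second has 4 states tracking partial matches of the forbidden pattern `aca`. A product state is a pair (one from each), accepting exactly when both do. After merging equivalent states the machine shrinks.
A 16-state machine:
          a    b    c  
>  q0     q1   q0   q0 
 * q1     q2   q3   q4 
   q2     q5   q6   q7 
 * q3     q2   q3   q3 
 * q4     q8   q3   q3 
   q5     q9  q10  q11 
   q6     q5   q6   q6 
   q7     q8   q6   q6 
   q8     q8   q8   q8 
   q9    q12  q13  q14 
   q10    q9  q10  q10 
   q11    q8  q10  q10 
   q12    q1   q0  q15 
   q13   q12  q13  q13 
   q14    q8  q13  q13 
   q15    q8   q0   q0 
(> = start, * = accepting)

start=q0 accept=q1,q3,q4 q0-a->q1 q0-b->q0 q0-c->q0 q1-a->q2 q1-b->q3 q1-c->q4 q2-a->q5 q2-b->q6 q2-c->q7 q3-a->q2 q3-b->q3 q3-c->q3 q4-a->q8 q4-b->q3 q4-c->q3 q5-a->q9 q5-b->q10 q5-c->q11 q6-a->q5 q6-b->q6 q6-c->q6 q7-a->q8 q7-b->q6 q7-c->q6 q8-a->q8 q8-b->q8 q8-c->q8 q9-a->q12 q9-b->q13 q9-c->q14 q10-a->q9 q10-b->q10 q10-c->q10 q11-a->q8 q11-b->q10 q11-c->q10 q12-a->q1 q12-b->q0 q12-c->q15 q13-a->q12 q13-b->q13 q13-c->q13 q14-a->q8 q14-b->q13 q14-c->q13 q15-a->q8 q15-b->q0 q15-c->q0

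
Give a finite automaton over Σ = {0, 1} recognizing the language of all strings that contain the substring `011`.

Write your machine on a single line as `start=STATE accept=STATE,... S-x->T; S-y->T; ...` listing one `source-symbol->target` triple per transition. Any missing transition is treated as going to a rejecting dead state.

States A..C record the length of the longest prefix of `011` that matches the current input suffix. Reaching D means `011` has been seen, and we stay there forever. Accept from D.
4 states suffice.
       0  1 
>  A   B  A 
   B   B  C 
   C   B  D 
 * D   D  D 
(> = start, * = accepting)

start=A; accept=D; A-0->B; A-1->A; B-0->B; B-1->C; C-0->B; C-1->D; D-0->D; D-1->D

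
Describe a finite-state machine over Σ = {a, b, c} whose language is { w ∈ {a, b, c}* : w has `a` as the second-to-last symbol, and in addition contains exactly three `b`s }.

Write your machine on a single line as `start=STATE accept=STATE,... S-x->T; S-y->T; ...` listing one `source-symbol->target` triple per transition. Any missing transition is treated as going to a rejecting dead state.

Build one automaton per condition and run them in lockstep. The first has 13 states tracking the last 2 symbols read; the second has 5 states tracking the count of `b`s, saturating at 4. A product state is a pair (one from each), accepting exactly when both do. Equivalent product states are then merged.
        a   b   c  
>  s0   s0  s1  s0 
   s1   s1  s2  s1 
   s2   s3  s4  s2 
   s3   s3  s5  s2 
   s4   s6  s7  s4 
 * s5   s6  s7  s4 
   s6   s8  s7  s5 
   s7   s7  s7  s7 
 * s8   s8  s7  s5 
(> = start, * = accepting)

start=s0; accept=s5,s8; s0-a->s0; s0-b->s1; s0-c->s0; s1-a->s1; s1-b->s2; s1-c->s1; s2-a->s3; s2-b->s4; s2-c->s2; s3-a->s3; s3-b->s5; s3-c->s2; s4-a->s6; s4-b->s7; s4-c->s4; s5-a->s6; s5-b->s7; s5-c->s4; s6-a->s8; s6-b->s7; s6-c->s5; s7-a->s7; s7-b->s7; s7-c->s7; s8-a->s8; s8-b->s7; s8-c->s5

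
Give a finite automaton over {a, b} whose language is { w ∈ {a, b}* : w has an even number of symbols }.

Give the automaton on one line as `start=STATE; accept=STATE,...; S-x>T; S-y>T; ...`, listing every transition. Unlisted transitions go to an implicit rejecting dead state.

start=q0; accept=q0; q0-a>q1; q0-b>q1; q1-a>q0; q1-b>q0

Count input length modulo 2: every symbol advances one step around the cycle q0 → q1 → q0. Accept at q0.
A 2-state machine:
        a   b  
>* q0   q1  q1 
   q1   q0  q0 
(> = start, * = accepting)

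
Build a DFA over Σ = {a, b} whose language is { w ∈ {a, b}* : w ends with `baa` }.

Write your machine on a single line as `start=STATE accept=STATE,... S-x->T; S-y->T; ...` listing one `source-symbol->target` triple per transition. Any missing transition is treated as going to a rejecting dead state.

Remember how much of `baa` the current input suffix matches. State S0 means no match yet; S1 means the last symbol is `b`; S2 means the last 2 symbols are `ba`; S3 means the last 3 symbols are `baa`. Only S3 accepts. On a mismatch, fall back to the longest proper suffix that is still a prefix of `baa`.
With 4 states:
        a   b  
>  S0   S0  S1 
   S1   S2  S1 
   S2   S3  S1 
 * S3   S0  S1 
(> = start, * = accepting)

start=S0; accept=S3; S0-a->S0; S0-b->S1; S1-a->S2; S1-b->S1; S2-a->S3; S2-b->S1; S3-a->S0; S3-b->S1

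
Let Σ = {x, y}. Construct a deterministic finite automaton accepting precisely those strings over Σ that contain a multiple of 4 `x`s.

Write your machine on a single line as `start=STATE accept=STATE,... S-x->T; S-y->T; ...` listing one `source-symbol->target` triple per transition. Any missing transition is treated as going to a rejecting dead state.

start=A; accept=A; A-x->B; A-y->A; B-x->C; B-y->B; C-x->D; C-y->C; D-x->A; D-y->D

Keep the running count of `x`s modulo 4: each `x` advances along the cycle A → B → C → D → A while other symbols loop. Accept at A.
A 4-state machine:
       x  y 
>* A   B  A 
   B   C  B 
   C   D  C 
   D   A  D 
(> = start, * = accepting)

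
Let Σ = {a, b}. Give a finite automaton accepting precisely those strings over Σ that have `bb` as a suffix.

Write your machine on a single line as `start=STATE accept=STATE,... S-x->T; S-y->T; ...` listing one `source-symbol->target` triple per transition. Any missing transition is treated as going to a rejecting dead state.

start=s0; accept=s2; s0-a->s0; s0-b->s1; s1-a->s0; s1-b->s2; s2-a->s0; s2-b->s2

Let each state record the length of the longest suffix of the input read so far that is also a prefix of `bb`. s1 means the last symbol is `b`; s2 means the last 2 symbols are `bb`. Accept only at s2, where the string currently ends in `bb`.
        a   b  
>  s0   s0  s1 
   s1   s0  s2 
 * s2   s0  s2 
(> = start, * = accepting)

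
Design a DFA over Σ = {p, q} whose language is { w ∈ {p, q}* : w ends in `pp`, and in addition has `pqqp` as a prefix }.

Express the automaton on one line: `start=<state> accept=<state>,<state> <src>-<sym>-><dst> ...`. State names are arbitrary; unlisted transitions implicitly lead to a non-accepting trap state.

start=S0 accept=S6 S0-p->S1 S0-q->S2 S1-p->S2 S1-q->S3 S2-p->S2 S2-q->S2 S3-p->S2 S3-q->S4 S4-p->S5 S4-q->S2 S5-p->S6 S5-q->S7 S6-p->S6 S6-q->S7 S7-p->S5 S7-q->S7

Build one automaton per condition and run them in lockstep. The first has 3 states tracking how much of the suffix `pp` has currently been matched; the second has 6 states tracking whether the input so far still matches the prefix `pqqp`. A product state is a pair (one from each), accepting exactly when both do. After merging equivalent states the machine shrinks.
An 8-state machine:
        p   q  
>  S0   S1  S2 
   S1   S2  S3 
   S2   S2  S2 
   S3   S2  S4 
   S4   S5  S2 
   S5   S6  S7 
 * S6   S6  S7 
   S7   S5  S7 
(> = start, * = accepting)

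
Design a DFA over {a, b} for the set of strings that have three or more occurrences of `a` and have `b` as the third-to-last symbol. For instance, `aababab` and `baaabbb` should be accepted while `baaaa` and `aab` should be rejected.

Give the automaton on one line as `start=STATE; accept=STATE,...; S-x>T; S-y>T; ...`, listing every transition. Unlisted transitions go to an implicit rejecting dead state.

start=s0; accept=s10,s12,s13,s14; s0-a>s1; s0-b>s0; s1-a>s2; s1-b>s3; s2-a>s4; s2-b>s5; s3-a>s6; s3-b>s3; s4-a>s4; s4-b>s7; s5-a>s8; s5-b>s9; s6-a>s10; s6-b>s5; s7-a>s8; s7-b>s11; s8-a>s10; s8-b>s12; s9-a>s13; s9-b>s9; s10-a>s4; s10-b>s7; s11-a>s13; s11-b>s14; s12-a>s8; s12-b>s11; s13-a>s10; s13-b>s12; s14-a>s13; s14-b>s14

Run two small machines in parallel and take their product. The first has 5 states tracking the count of `a`s, saturating at 4; the second has 15 states tracking the last 3 symbols read. A product state is a pair (one from each), accepting exactly when both do. Minimizing collapses redundant product states.
A 15-state machine:
          a    b  
>  s0     s1   s0 
   s1     s2   s3 
   s2     s4   s5 
   s3     s6   s3 
   s4     s4   s7 
   s5     s8   s9 
   s6    s10   s5 
   s7     s8  s11 
   s8    s10  s12 
   s9    s13   s9 
 * s10    s4   s7 
   s11   s13  s14 
 * s12    s8  s11 
 * s13   s10  s12 
 * s14   s13  s14 
(> = start, * = accepting)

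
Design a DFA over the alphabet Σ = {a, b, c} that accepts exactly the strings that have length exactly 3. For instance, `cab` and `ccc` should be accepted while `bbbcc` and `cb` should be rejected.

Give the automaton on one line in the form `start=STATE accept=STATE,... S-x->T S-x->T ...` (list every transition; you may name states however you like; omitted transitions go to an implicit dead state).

We only need to distinguish lengths 0, 1, …, 3, and '>3'. Chain S0 → S1 → S2 → S3 → S4 on every symbol, with S4 looping. Accepting states: {S3}.
A 5-state machine:
        a   b   c  
>  S0   S1  S1  S1 
   S1   S2  S2  S2 
   S2   S3  S3  S3 
 * S3   S4  S4  S4 
   S4   S4  S4  S4 
(> = start, * = accepting)

start=S0 accept=S3 S0-a->S1 S0-b->S1 S0-c->S1 S1-a->S2 S1-b->S2 S1-c->S2 S2-a->S3 S2-b->S3 S2-c->S3 S3-a->S4 S3-b->S4 S3-c->S4 S4-a->S4 S4-b->S4 S4-c->S4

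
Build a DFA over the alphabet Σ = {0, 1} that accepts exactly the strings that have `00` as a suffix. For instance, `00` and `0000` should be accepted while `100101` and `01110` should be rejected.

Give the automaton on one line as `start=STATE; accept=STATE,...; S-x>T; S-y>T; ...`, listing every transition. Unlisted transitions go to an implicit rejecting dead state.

start=A; accept=C; A-0>B; A-1>A; B-0>C; B-1>A; C-0>C; C-1>A

Let each state record the length of the longest suffix of the input read so far that is also a prefix of `00`. B means the last symbol is `0`; C means the last 2 symbols are `00`. Accept only at C, where the string currently ends in `00`.
       0  1 
>  A   B  A 
   B   C  A 
 * C   C  A 
(> = start, * = accepting)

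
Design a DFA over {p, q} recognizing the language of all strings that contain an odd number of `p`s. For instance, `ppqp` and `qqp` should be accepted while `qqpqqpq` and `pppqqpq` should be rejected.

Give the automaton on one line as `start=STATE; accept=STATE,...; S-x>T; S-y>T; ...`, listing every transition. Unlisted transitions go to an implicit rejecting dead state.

The only thing that matters is how many `p`s have appeared, reduced mod 2. Use one state per residue: A for 0, …, B for 1. Reading `p` moves to the next residue; anything else stays put. B is accepting.
A 2-state machine:
       p  q 
>  A   B  A 
 * B   A  B 
(> = start, * = accepting)

start=A; accept=B; A-p>B; A-q>A; B-p>A; B-q>B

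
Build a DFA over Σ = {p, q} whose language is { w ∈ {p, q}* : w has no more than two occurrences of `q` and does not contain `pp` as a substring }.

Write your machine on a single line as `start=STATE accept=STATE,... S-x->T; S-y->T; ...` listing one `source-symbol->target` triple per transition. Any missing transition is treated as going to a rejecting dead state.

start=A; accept=A,B,C,E,F,G; A-p->B; A-q->C; B-p->D; B-q->C; C-p->E; C-q->F; D-p->D; D-q->D; E-p->D; E-q->F; F-p->G; F-q->D; G-p->D; G-q->D

Run two small machines in parallel and take their product. The first has 4 states tracking the count of `q`s, saturating at 3; the second has 3 states tracking partial matches of the forbidden pattern `pp`. A product state is a pair (one from each), accepting exactly when both do. Equivalent product states are then merged.
       p  q 
>* A   B  C 
 * B   D  C 
 * C   E  F 
   D   D  D 
 * E   D  F 
 * F   G  D 
 * G   D  D 
(> = start, * = accepting)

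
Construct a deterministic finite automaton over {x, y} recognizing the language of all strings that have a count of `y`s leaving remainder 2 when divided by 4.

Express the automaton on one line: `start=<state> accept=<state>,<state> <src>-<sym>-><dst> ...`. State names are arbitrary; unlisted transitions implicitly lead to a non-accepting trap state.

start=S0 accept=S2 S0-x->S0 S0-y->S1 S1-x->S1 S1-y->S2 S2-x->S2 S2-y->S3 S3-x->S3 S3-y->S0

Keep the running count of `y`s modulo 4: each `y` advances along the cycle S0 → S1 → S2 → S3 → S0 while other symbols loop. Accept at S2.
A 4-state machine:
        x   y  
>  S0   S0  S1 
   S1   S1  S2 
 * S2   S2  S3 
   S3   S3  S0 
(> = start, * = accepting)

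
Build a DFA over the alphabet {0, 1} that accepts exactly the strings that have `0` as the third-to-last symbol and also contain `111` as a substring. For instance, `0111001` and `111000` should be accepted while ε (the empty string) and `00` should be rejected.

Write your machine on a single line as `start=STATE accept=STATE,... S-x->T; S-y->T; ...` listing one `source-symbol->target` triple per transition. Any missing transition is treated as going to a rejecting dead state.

Run two small machines in parallel and take their product. One (15 states) tracks the last 3 symbols read; the other (4 states) tracks whether and how much of `111` has been seen. Each combined state is a pair, one component from each; accept when both components accept. Equivalent product states are then merged.
With 11 states:
          0    1  
>  s0     s0   s1 
   s1     s0   s2 
   s2     s0   s3 
   s3     s4   s3 
   s4     s5   s6 
   s5     s7   s8 
   s6     s9  s10 
 * s7     s7   s8 
 * s8     s9  s10 
 * s9     s5   s6 
 * s10    s4   s3 
(> = start, * = accepting)

start=s0; accept=s7,s8,s9,s10; s0-0->s0; s0-1->s1; s1-0->s0; s1-1->s2; s2-0->s0; s2-1->s3; s3-0->s4; s3-1->s3; s4-0->s5; s4-1->s6; s5-0->s7; s5-1->s8; s6-0->s9; s6-1->s10; s7-0->s7; s7-1->s8; s8-0->s9; s8-1->s10; s9-0->s5; s9-1->s6; s10-0->s4; s10-1->s3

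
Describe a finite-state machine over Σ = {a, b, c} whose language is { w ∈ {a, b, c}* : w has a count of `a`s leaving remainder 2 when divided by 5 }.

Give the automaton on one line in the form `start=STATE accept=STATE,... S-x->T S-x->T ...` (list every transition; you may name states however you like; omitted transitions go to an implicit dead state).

start=s0 accept=s2 s0-a->s1 s0-b->s0 s0-c->s0 s1-a->s2 s1-b->s1 s1-c->s1 s2-a->s3 s2-b->s2 s2-c->s2 s3-a->s4 s3-b->s3 s3-c->s3 s4-a->s0 s4-b->s4 s4-c->s4

The only thing that matters is how many `a`s have appeared, reduced mod 5. Use one state per residue: s0 for 0, …, s4 for 4. Reading `a` moves to the next residue; anything else stays put. s2 is accepting.
A 5-state machine:
        a   b   c  
>  s0   s1  s0  s0 
   s1   s2  s1  s1 
 * s2   s3  s2  s2 
   s3   s4  s3  s3 
   s4   s0  s4  s4 
(> = start, * = accepting)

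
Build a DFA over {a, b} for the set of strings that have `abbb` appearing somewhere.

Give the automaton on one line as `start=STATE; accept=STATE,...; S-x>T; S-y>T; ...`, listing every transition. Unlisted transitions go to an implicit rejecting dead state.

Track how much of `abbb` has been matched so far: state S0 is no progress, S4 is the absorbing accept state reached once `abbb` has occurred. Intermediate states record partial matches; on a mismatch, fall back to the longest reusable overlap.
5 states suffice.
        a   b  
>  S0   S1  S0 
   S1   S1  S2 
   S2   S1  S3 
   S3   S1  S4 
 * S4   S4  S4 
(> = start, * = accepting)

start=S0; accept=S4; S0-a>S1; S0-b>S0; S1-a>S1; S1-b>S2; S2-a>S1; S2-b>S3; S3-a>S1; S3-b>S4; S4-a>S4; S4-b>S4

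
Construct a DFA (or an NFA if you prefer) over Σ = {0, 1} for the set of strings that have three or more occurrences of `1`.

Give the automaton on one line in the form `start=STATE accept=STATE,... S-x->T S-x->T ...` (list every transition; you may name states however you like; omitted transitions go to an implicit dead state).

start=s0 accept=s3,s4 s0-0->s0 s0-1->s1 s1-0->s1 s1-1->s2 s2-0->s2 s2-1->s3 s3-0->s3 s3-1->s4 s4-0->s4 s4-1->s4

Count `1`s, saturating at 4: states s0 through s3 mean 0 through 3 `1`s seen; s4 means more than 3. Each `1` increments (capped at s4); other symbols loop. Accept from {s3, s4}.
5 states suffice.
        0   1  
>  s0   s0  s1 
   s1   s1  s2 
   s2   s2  s3 
 * s3   s3  s4 
 * s4   s4  s4 
(> = start, * = accepting)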